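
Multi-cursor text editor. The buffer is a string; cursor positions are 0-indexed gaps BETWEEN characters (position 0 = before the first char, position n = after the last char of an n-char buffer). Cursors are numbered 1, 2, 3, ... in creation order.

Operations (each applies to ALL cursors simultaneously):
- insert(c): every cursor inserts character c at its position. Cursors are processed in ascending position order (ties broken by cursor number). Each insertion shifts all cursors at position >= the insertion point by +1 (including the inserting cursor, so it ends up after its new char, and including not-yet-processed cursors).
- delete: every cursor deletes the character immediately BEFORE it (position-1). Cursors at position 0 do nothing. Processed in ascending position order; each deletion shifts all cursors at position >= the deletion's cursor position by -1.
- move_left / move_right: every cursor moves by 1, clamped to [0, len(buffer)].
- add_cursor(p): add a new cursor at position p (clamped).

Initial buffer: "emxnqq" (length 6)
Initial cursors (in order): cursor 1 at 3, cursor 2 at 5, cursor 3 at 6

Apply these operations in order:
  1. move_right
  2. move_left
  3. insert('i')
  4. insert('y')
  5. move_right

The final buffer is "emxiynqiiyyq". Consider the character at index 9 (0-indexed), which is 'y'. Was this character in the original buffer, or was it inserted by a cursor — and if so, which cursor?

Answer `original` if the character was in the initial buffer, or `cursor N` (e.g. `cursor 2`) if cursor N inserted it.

After op 1 (move_right): buffer="emxnqq" (len 6), cursors c1@4 c2@6 c3@6, authorship ......
After op 2 (move_left): buffer="emxnqq" (len 6), cursors c1@3 c2@5 c3@5, authorship ......
After op 3 (insert('i')): buffer="emxinqiiq" (len 9), cursors c1@4 c2@8 c3@8, authorship ...1..23.
After op 4 (insert('y')): buffer="emxiynqiiyyq" (len 12), cursors c1@5 c2@11 c3@11, authorship ...11..2323.
After op 5 (move_right): buffer="emxiynqiiyyq" (len 12), cursors c1@6 c2@12 c3@12, authorship ...11..2323.
Authorship (.=original, N=cursor N): . . . 1 1 . . 2 3 2 3 .
Index 9: author = 2

Answer: cursor 2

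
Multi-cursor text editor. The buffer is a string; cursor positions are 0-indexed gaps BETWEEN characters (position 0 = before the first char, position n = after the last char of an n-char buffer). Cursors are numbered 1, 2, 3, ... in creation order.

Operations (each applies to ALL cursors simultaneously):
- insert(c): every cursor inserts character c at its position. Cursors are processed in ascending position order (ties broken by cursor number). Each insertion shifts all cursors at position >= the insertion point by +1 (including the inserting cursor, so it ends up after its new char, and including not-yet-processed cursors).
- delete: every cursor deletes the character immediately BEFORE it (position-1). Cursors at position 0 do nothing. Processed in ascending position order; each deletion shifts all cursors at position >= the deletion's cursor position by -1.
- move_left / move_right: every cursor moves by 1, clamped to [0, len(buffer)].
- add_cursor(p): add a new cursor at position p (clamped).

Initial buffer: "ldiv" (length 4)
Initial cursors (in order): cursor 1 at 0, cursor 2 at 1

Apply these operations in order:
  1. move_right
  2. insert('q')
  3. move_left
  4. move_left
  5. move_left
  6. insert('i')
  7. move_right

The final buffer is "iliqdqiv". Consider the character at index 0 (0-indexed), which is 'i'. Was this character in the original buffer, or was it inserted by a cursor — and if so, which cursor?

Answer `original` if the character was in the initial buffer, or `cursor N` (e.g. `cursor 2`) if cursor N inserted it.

After op 1 (move_right): buffer="ldiv" (len 4), cursors c1@1 c2@2, authorship ....
After op 2 (insert('q')): buffer="lqdqiv" (len 6), cursors c1@2 c2@4, authorship .1.2..
After op 3 (move_left): buffer="lqdqiv" (len 6), cursors c1@1 c2@3, authorship .1.2..
After op 4 (move_left): buffer="lqdqiv" (len 6), cursors c1@0 c2@2, authorship .1.2..
After op 5 (move_left): buffer="lqdqiv" (len 6), cursors c1@0 c2@1, authorship .1.2..
After op 6 (insert('i')): buffer="iliqdqiv" (len 8), cursors c1@1 c2@3, authorship 1.21.2..
After op 7 (move_right): buffer="iliqdqiv" (len 8), cursors c1@2 c2@4, authorship 1.21.2..
Authorship (.=original, N=cursor N): 1 . 2 1 . 2 . .
Index 0: author = 1

Answer: cursor 1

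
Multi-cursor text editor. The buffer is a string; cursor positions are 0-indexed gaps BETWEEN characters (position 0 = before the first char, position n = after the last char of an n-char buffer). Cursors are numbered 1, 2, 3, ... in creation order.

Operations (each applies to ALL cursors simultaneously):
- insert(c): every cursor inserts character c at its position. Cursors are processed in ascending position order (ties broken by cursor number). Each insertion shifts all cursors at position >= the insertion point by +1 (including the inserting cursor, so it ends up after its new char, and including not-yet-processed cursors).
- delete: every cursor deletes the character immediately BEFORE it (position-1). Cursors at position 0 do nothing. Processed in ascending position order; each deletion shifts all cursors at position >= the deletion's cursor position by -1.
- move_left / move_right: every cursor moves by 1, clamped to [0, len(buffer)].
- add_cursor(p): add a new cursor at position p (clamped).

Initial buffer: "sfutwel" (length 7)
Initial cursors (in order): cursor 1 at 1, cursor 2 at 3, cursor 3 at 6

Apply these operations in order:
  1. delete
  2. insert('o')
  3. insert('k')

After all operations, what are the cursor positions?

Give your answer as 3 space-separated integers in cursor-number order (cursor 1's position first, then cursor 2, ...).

Answer: 2 5 9

Derivation:
After op 1 (delete): buffer="ftwl" (len 4), cursors c1@0 c2@1 c3@3, authorship ....
After op 2 (insert('o')): buffer="ofotwol" (len 7), cursors c1@1 c2@3 c3@6, authorship 1.2..3.
After op 3 (insert('k')): buffer="okfoktwokl" (len 10), cursors c1@2 c2@5 c3@9, authorship 11.22..33.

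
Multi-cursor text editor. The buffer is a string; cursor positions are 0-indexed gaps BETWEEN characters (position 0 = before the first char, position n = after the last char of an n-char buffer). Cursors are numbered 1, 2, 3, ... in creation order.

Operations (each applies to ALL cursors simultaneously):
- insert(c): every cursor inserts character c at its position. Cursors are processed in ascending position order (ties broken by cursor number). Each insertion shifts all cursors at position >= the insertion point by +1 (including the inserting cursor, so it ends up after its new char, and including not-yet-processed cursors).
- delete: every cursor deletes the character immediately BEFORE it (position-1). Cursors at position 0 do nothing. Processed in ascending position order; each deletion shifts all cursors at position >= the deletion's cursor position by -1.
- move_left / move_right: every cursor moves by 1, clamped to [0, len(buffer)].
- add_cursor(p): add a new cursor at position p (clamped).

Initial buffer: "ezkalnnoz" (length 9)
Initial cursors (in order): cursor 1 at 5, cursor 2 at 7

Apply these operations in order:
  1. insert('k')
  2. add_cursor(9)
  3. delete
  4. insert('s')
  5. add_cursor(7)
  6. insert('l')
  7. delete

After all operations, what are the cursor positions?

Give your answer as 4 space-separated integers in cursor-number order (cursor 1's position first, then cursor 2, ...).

After op 1 (insert('k')): buffer="ezkalknnkoz" (len 11), cursors c1@6 c2@9, authorship .....1..2..
After op 2 (add_cursor(9)): buffer="ezkalknnkoz" (len 11), cursors c1@6 c2@9 c3@9, authorship .....1..2..
After op 3 (delete): buffer="ezkalnoz" (len 8), cursors c1@5 c2@6 c3@6, authorship ........
After op 4 (insert('s')): buffer="ezkalsnssoz" (len 11), cursors c1@6 c2@9 c3@9, authorship .....1.23..
After op 5 (add_cursor(7)): buffer="ezkalsnssoz" (len 11), cursors c1@6 c4@7 c2@9 c3@9, authorship .....1.23..
After op 6 (insert('l')): buffer="ezkalslnlsslloz" (len 15), cursors c1@7 c4@9 c2@13 c3@13, authorship .....11.42323..
After op 7 (delete): buffer="ezkalsnssoz" (len 11), cursors c1@6 c4@7 c2@9 c3@9, authorship .....1.23..

Answer: 6 9 9 7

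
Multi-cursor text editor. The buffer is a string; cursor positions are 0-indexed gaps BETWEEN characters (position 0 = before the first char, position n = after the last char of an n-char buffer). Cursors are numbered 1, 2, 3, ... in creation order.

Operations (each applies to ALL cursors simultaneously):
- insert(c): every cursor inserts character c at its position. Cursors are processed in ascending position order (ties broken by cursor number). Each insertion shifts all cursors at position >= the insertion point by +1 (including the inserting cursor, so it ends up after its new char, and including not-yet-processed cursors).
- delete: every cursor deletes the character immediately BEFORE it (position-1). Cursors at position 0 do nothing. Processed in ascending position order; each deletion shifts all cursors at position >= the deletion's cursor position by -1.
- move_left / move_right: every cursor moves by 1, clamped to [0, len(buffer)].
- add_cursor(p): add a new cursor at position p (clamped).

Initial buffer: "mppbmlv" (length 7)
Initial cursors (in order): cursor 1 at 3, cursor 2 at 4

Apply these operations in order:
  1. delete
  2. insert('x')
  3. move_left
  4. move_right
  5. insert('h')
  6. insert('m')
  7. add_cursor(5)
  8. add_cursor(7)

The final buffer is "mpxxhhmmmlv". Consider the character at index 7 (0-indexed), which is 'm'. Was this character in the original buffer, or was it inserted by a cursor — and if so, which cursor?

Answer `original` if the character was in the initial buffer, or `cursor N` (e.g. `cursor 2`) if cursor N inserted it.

Answer: cursor 2

Derivation:
After op 1 (delete): buffer="mpmlv" (len 5), cursors c1@2 c2@2, authorship .....
After op 2 (insert('x')): buffer="mpxxmlv" (len 7), cursors c1@4 c2@4, authorship ..12...
After op 3 (move_left): buffer="mpxxmlv" (len 7), cursors c1@3 c2@3, authorship ..12...
After op 4 (move_right): buffer="mpxxmlv" (len 7), cursors c1@4 c2@4, authorship ..12...
After op 5 (insert('h')): buffer="mpxxhhmlv" (len 9), cursors c1@6 c2@6, authorship ..1212...
After op 6 (insert('m')): buffer="mpxxhhmmmlv" (len 11), cursors c1@8 c2@8, authorship ..121212...
After op 7 (add_cursor(5)): buffer="mpxxhhmmmlv" (len 11), cursors c3@5 c1@8 c2@8, authorship ..121212...
After op 8 (add_cursor(7)): buffer="mpxxhhmmmlv" (len 11), cursors c3@5 c4@7 c1@8 c2@8, authorship ..121212...
Authorship (.=original, N=cursor N): . . 1 2 1 2 1 2 . . .
Index 7: author = 2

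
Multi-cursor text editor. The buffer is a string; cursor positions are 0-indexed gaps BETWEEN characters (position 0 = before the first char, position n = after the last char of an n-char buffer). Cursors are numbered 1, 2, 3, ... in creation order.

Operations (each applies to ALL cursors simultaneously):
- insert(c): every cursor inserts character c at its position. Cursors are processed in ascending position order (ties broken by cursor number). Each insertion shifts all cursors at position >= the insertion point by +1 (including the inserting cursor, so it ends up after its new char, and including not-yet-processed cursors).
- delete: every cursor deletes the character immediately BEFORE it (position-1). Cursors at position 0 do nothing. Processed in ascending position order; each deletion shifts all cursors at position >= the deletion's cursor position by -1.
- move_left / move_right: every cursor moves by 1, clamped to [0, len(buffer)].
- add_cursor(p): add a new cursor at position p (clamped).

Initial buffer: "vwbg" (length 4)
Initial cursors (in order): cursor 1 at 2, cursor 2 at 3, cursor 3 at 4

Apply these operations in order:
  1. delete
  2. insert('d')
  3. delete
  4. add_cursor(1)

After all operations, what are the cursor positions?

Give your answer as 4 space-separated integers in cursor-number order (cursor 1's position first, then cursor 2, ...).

After op 1 (delete): buffer="v" (len 1), cursors c1@1 c2@1 c3@1, authorship .
After op 2 (insert('d')): buffer="vddd" (len 4), cursors c1@4 c2@4 c3@4, authorship .123
After op 3 (delete): buffer="v" (len 1), cursors c1@1 c2@1 c3@1, authorship .
After op 4 (add_cursor(1)): buffer="v" (len 1), cursors c1@1 c2@1 c3@1 c4@1, authorship .

Answer: 1 1 1 1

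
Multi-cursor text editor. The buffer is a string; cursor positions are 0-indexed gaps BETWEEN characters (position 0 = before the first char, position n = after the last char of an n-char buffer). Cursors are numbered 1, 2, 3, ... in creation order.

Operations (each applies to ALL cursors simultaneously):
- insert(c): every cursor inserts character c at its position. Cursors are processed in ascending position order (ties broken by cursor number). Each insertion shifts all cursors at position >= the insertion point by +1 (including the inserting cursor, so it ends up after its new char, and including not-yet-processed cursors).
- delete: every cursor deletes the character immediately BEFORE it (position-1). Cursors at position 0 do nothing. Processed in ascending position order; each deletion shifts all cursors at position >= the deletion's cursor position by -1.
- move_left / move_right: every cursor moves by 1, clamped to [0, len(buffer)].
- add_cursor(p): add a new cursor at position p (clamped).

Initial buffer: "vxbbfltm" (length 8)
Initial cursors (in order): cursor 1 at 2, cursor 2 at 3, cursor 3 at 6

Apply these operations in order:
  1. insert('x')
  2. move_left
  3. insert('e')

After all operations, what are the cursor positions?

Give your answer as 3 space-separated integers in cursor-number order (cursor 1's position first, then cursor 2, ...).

Answer: 3 6 11

Derivation:
After op 1 (insert('x')): buffer="vxxbxbflxtm" (len 11), cursors c1@3 c2@5 c3@9, authorship ..1.2...3..
After op 2 (move_left): buffer="vxxbxbflxtm" (len 11), cursors c1@2 c2@4 c3@8, authorship ..1.2...3..
After op 3 (insert('e')): buffer="vxexbexbflextm" (len 14), cursors c1@3 c2@6 c3@11, authorship ..11.22...33..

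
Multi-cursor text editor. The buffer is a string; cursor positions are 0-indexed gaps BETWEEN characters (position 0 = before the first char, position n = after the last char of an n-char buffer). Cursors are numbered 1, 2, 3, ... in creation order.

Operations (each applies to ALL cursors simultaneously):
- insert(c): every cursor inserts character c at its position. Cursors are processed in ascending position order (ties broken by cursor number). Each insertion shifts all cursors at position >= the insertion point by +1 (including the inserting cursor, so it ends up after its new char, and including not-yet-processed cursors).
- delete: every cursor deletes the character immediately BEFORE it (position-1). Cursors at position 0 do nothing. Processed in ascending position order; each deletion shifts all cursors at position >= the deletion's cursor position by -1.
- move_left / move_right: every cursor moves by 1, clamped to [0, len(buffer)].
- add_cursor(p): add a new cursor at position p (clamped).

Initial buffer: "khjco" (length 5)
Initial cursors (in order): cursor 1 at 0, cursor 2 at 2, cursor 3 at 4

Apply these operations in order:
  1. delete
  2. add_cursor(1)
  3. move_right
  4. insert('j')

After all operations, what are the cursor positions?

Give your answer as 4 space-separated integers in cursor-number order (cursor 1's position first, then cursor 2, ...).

After op 1 (delete): buffer="kjo" (len 3), cursors c1@0 c2@1 c3@2, authorship ...
After op 2 (add_cursor(1)): buffer="kjo" (len 3), cursors c1@0 c2@1 c4@1 c3@2, authorship ...
After op 3 (move_right): buffer="kjo" (len 3), cursors c1@1 c2@2 c4@2 c3@3, authorship ...
After op 4 (insert('j')): buffer="kjjjjoj" (len 7), cursors c1@2 c2@5 c4@5 c3@7, authorship .1.24.3

Answer: 2 5 7 5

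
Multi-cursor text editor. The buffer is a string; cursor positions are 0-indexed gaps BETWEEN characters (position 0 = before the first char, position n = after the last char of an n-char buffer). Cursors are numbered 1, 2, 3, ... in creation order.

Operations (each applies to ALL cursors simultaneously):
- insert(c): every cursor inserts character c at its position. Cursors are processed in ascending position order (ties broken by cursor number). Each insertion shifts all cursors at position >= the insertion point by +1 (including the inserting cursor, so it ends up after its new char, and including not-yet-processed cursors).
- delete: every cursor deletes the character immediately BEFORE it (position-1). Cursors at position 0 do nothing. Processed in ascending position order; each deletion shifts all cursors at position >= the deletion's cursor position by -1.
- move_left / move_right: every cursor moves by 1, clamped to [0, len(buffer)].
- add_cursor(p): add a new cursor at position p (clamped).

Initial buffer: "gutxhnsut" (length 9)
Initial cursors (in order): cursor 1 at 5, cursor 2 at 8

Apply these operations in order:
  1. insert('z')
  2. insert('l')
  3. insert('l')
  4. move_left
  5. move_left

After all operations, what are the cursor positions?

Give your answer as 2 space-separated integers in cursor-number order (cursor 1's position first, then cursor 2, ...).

After op 1 (insert('z')): buffer="gutxhznsuzt" (len 11), cursors c1@6 c2@10, authorship .....1...2.
After op 2 (insert('l')): buffer="gutxhzlnsuzlt" (len 13), cursors c1@7 c2@12, authorship .....11...22.
After op 3 (insert('l')): buffer="gutxhzllnsuzllt" (len 15), cursors c1@8 c2@14, authorship .....111...222.
After op 4 (move_left): buffer="gutxhzllnsuzllt" (len 15), cursors c1@7 c2@13, authorship .....111...222.
After op 5 (move_left): buffer="gutxhzllnsuzllt" (len 15), cursors c1@6 c2@12, authorship .....111...222.

Answer: 6 12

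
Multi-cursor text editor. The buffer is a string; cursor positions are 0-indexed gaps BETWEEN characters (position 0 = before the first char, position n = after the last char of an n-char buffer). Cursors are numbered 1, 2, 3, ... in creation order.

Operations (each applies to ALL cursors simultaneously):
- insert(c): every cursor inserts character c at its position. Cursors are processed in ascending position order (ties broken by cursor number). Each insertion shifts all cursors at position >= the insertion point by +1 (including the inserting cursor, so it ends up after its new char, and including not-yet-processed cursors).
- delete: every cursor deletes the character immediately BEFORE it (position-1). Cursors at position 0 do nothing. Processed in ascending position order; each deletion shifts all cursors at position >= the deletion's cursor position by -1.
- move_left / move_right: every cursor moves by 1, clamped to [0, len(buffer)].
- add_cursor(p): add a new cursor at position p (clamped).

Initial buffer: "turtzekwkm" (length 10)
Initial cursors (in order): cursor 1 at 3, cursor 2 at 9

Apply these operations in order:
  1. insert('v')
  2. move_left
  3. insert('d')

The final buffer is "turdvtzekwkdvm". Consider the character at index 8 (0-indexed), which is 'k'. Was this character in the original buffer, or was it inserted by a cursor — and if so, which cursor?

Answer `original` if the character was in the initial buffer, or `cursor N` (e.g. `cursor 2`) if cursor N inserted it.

After op 1 (insert('v')): buffer="turvtzekwkvm" (len 12), cursors c1@4 c2@11, authorship ...1......2.
After op 2 (move_left): buffer="turvtzekwkvm" (len 12), cursors c1@3 c2@10, authorship ...1......2.
After op 3 (insert('d')): buffer="turdvtzekwkdvm" (len 14), cursors c1@4 c2@12, authorship ...11......22.
Authorship (.=original, N=cursor N): . . . 1 1 . . . . . . 2 2 .
Index 8: author = original

Answer: original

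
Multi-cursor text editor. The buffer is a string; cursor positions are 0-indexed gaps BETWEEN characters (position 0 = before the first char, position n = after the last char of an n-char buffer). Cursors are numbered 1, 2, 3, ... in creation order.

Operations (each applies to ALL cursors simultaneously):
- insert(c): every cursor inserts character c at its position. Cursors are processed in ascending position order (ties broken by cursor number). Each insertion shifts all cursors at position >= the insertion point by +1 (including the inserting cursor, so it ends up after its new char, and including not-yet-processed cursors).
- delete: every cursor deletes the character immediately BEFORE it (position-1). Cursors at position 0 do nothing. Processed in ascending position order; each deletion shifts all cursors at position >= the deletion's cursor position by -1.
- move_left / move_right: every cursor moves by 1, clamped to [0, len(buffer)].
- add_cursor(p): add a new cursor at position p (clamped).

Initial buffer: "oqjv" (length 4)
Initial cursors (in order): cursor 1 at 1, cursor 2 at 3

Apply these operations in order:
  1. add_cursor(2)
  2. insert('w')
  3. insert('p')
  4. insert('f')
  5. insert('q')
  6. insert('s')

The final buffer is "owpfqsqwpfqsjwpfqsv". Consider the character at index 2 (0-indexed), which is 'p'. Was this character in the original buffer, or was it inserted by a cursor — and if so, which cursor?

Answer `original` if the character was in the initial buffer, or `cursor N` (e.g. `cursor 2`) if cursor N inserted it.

Answer: cursor 1

Derivation:
After op 1 (add_cursor(2)): buffer="oqjv" (len 4), cursors c1@1 c3@2 c2@3, authorship ....
After op 2 (insert('w')): buffer="owqwjwv" (len 7), cursors c1@2 c3@4 c2@6, authorship .1.3.2.
After op 3 (insert('p')): buffer="owpqwpjwpv" (len 10), cursors c1@3 c3@6 c2@9, authorship .11.33.22.
After op 4 (insert('f')): buffer="owpfqwpfjwpfv" (len 13), cursors c1@4 c3@8 c2@12, authorship .111.333.222.
After op 5 (insert('q')): buffer="owpfqqwpfqjwpfqv" (len 16), cursors c1@5 c3@10 c2@15, authorship .1111.3333.2222.
After op 6 (insert('s')): buffer="owpfqsqwpfqsjwpfqsv" (len 19), cursors c1@6 c3@12 c2@18, authorship .11111.33333.22222.
Authorship (.=original, N=cursor N): . 1 1 1 1 1 . 3 3 3 3 3 . 2 2 2 2 2 .
Index 2: author = 1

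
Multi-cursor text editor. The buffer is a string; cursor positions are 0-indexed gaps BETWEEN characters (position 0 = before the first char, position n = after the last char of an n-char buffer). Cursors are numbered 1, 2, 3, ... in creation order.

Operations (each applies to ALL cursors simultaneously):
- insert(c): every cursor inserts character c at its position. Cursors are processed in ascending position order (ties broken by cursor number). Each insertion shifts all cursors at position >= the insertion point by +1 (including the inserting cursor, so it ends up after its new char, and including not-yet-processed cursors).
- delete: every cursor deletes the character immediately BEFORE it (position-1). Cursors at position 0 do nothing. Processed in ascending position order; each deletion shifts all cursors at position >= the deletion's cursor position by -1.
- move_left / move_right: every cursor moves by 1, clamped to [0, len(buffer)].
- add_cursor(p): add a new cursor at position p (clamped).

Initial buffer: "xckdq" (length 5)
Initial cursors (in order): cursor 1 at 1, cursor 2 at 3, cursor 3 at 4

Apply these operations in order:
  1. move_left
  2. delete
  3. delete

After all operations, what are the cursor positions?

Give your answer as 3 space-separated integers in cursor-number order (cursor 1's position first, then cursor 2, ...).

After op 1 (move_left): buffer="xckdq" (len 5), cursors c1@0 c2@2 c3@3, authorship .....
After op 2 (delete): buffer="xdq" (len 3), cursors c1@0 c2@1 c3@1, authorship ...
After op 3 (delete): buffer="dq" (len 2), cursors c1@0 c2@0 c3@0, authorship ..

Answer: 0 0 0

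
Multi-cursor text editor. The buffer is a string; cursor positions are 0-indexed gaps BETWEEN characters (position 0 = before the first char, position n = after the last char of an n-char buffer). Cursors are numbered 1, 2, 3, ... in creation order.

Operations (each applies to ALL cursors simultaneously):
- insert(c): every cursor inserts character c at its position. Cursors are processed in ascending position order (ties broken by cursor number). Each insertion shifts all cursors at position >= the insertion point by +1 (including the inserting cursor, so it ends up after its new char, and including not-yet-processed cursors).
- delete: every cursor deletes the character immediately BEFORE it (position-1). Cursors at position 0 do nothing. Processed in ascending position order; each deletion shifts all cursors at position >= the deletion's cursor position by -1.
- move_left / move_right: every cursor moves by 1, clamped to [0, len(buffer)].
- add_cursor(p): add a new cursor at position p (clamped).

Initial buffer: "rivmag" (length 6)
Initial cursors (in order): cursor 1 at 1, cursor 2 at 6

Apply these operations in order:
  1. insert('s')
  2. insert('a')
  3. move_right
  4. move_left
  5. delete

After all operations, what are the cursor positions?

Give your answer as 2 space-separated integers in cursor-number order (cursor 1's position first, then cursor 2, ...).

After op 1 (insert('s')): buffer="rsivmags" (len 8), cursors c1@2 c2@8, authorship .1.....2
After op 2 (insert('a')): buffer="rsaivmagsa" (len 10), cursors c1@3 c2@10, authorship .11.....22
After op 3 (move_right): buffer="rsaivmagsa" (len 10), cursors c1@4 c2@10, authorship .11.....22
After op 4 (move_left): buffer="rsaivmagsa" (len 10), cursors c1@3 c2@9, authorship .11.....22
After op 5 (delete): buffer="rsivmaga" (len 8), cursors c1@2 c2@7, authorship .1.....2

Answer: 2 7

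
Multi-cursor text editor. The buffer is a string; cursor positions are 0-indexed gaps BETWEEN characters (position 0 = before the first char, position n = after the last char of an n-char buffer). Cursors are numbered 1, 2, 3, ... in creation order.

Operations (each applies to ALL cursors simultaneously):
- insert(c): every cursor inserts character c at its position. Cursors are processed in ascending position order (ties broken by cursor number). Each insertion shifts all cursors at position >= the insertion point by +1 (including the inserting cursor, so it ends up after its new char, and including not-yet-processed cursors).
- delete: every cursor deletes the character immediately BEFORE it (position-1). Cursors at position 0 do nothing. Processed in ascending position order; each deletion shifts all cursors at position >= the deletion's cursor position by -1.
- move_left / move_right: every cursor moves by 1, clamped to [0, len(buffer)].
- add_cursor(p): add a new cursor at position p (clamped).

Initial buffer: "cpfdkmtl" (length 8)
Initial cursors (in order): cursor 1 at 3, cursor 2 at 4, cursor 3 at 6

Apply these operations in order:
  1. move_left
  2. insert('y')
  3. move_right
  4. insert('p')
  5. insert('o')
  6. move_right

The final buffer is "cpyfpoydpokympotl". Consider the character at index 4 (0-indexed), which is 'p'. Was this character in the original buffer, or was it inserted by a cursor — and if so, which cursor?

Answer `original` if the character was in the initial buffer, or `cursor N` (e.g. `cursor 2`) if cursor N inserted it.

After op 1 (move_left): buffer="cpfdkmtl" (len 8), cursors c1@2 c2@3 c3@5, authorship ........
After op 2 (insert('y')): buffer="cpyfydkymtl" (len 11), cursors c1@3 c2@5 c3@8, authorship ..1.2..3...
After op 3 (move_right): buffer="cpyfydkymtl" (len 11), cursors c1@4 c2@6 c3@9, authorship ..1.2..3...
After op 4 (insert('p')): buffer="cpyfpydpkymptl" (len 14), cursors c1@5 c2@8 c3@12, authorship ..1.12.2.3.3..
After op 5 (insert('o')): buffer="cpyfpoydpokympotl" (len 17), cursors c1@6 c2@10 c3@15, authorship ..1.112.22.3.33..
After op 6 (move_right): buffer="cpyfpoydpokympotl" (len 17), cursors c1@7 c2@11 c3@16, authorship ..1.112.22.3.33..
Authorship (.=original, N=cursor N): . . 1 . 1 1 2 . 2 2 . 3 . 3 3 . .
Index 4: author = 1

Answer: cursor 1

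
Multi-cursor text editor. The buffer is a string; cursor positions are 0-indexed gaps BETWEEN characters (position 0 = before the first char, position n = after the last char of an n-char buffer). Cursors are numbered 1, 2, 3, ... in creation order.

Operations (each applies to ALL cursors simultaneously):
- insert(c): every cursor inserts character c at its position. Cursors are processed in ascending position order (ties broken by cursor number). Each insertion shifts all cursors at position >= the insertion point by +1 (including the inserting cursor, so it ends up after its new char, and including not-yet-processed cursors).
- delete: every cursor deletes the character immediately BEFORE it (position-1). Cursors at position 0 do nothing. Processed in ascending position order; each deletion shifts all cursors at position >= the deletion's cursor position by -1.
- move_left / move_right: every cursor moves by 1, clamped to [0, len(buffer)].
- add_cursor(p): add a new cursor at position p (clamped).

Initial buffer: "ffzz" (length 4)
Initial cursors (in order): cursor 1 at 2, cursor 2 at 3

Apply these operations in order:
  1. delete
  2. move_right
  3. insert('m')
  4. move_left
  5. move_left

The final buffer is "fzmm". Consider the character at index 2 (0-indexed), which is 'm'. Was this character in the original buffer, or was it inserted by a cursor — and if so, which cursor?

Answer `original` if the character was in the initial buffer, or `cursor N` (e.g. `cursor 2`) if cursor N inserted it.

Answer: cursor 1

Derivation:
After op 1 (delete): buffer="fz" (len 2), cursors c1@1 c2@1, authorship ..
After op 2 (move_right): buffer="fz" (len 2), cursors c1@2 c2@2, authorship ..
After op 3 (insert('m')): buffer="fzmm" (len 4), cursors c1@4 c2@4, authorship ..12
After op 4 (move_left): buffer="fzmm" (len 4), cursors c1@3 c2@3, authorship ..12
After op 5 (move_left): buffer="fzmm" (len 4), cursors c1@2 c2@2, authorship ..12
Authorship (.=original, N=cursor N): . . 1 2
Index 2: author = 1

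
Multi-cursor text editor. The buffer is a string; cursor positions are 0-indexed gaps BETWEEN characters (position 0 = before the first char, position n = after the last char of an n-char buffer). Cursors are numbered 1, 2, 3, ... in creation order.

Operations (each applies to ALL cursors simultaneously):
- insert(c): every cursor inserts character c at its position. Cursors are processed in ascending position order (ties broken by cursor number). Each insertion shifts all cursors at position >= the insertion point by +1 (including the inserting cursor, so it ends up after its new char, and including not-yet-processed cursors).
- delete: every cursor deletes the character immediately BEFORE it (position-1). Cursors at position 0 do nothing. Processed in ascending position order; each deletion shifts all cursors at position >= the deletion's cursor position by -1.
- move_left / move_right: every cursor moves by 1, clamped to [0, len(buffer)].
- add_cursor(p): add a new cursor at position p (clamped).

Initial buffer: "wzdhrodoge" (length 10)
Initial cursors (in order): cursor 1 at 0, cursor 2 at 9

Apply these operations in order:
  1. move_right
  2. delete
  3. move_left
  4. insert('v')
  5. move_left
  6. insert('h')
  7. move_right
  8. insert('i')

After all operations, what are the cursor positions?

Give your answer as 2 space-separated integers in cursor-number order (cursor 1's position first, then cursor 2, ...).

Answer: 3 13

Derivation:
After op 1 (move_right): buffer="wzdhrodoge" (len 10), cursors c1@1 c2@10, authorship ..........
After op 2 (delete): buffer="zdhrodog" (len 8), cursors c1@0 c2@8, authorship ........
After op 3 (move_left): buffer="zdhrodog" (len 8), cursors c1@0 c2@7, authorship ........
After op 4 (insert('v')): buffer="vzdhrodovg" (len 10), cursors c1@1 c2@9, authorship 1.......2.
After op 5 (move_left): buffer="vzdhrodovg" (len 10), cursors c1@0 c2@8, authorship 1.......2.
After op 6 (insert('h')): buffer="hvzdhrodohvg" (len 12), cursors c1@1 c2@10, authorship 11.......22.
After op 7 (move_right): buffer="hvzdhrodohvg" (len 12), cursors c1@2 c2@11, authorship 11.......22.
After op 8 (insert('i')): buffer="hvizdhrodohvig" (len 14), cursors c1@3 c2@13, authorship 111.......222.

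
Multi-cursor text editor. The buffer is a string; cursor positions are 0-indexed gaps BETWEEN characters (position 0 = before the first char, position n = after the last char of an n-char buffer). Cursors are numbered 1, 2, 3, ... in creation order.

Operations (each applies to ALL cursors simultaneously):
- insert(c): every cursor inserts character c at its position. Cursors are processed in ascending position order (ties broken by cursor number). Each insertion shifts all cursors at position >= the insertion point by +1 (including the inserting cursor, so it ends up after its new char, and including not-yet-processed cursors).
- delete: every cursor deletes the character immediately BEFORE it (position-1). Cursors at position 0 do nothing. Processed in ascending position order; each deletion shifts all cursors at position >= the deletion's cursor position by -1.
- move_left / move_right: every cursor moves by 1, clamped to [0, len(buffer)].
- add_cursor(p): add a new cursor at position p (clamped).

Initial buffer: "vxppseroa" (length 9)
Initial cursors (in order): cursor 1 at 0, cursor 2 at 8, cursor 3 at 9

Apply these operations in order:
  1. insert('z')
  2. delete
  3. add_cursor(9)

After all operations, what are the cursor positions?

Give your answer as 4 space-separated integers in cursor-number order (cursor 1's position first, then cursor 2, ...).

Answer: 0 8 9 9

Derivation:
After op 1 (insert('z')): buffer="zvxppserozaz" (len 12), cursors c1@1 c2@10 c3@12, authorship 1........2.3
After op 2 (delete): buffer="vxppseroa" (len 9), cursors c1@0 c2@8 c3@9, authorship .........
After op 3 (add_cursor(9)): buffer="vxppseroa" (len 9), cursors c1@0 c2@8 c3@9 c4@9, authorship .........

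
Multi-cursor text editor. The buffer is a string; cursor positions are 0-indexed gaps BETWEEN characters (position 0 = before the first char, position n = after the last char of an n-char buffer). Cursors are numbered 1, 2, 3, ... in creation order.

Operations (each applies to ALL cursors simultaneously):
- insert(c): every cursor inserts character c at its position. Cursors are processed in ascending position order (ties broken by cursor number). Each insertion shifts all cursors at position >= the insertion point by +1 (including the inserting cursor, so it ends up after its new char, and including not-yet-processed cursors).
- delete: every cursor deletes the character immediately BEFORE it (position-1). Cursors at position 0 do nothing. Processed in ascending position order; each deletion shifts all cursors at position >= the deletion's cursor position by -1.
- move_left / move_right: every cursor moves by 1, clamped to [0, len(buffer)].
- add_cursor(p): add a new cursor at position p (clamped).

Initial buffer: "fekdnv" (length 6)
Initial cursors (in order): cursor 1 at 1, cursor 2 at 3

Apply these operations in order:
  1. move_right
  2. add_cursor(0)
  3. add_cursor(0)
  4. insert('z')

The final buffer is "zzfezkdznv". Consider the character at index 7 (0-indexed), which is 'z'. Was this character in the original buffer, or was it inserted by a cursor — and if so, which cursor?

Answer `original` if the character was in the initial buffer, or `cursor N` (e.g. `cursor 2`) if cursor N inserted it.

After op 1 (move_right): buffer="fekdnv" (len 6), cursors c1@2 c2@4, authorship ......
After op 2 (add_cursor(0)): buffer="fekdnv" (len 6), cursors c3@0 c1@2 c2@4, authorship ......
After op 3 (add_cursor(0)): buffer="fekdnv" (len 6), cursors c3@0 c4@0 c1@2 c2@4, authorship ......
After op 4 (insert('z')): buffer="zzfezkdznv" (len 10), cursors c3@2 c4@2 c1@5 c2@8, authorship 34..1..2..
Authorship (.=original, N=cursor N): 3 4 . . 1 . . 2 . .
Index 7: author = 2

Answer: cursor 2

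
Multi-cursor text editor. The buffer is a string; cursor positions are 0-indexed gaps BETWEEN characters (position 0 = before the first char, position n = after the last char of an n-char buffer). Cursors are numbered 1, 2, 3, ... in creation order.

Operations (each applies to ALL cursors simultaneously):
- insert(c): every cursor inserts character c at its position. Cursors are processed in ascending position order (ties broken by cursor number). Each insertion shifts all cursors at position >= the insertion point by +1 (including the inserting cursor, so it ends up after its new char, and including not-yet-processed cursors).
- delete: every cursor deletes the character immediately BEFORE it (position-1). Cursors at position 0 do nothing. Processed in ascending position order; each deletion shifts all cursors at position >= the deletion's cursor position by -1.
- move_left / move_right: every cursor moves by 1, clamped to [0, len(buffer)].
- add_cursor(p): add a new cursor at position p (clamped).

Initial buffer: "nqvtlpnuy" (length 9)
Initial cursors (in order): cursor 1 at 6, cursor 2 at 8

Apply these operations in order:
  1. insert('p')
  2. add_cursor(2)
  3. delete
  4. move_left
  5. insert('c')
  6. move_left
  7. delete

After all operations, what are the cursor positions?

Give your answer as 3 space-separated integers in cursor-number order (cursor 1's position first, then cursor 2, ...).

After op 1 (insert('p')): buffer="nqvtlppnupy" (len 11), cursors c1@7 c2@10, authorship ......1..2.
After op 2 (add_cursor(2)): buffer="nqvtlppnupy" (len 11), cursors c3@2 c1@7 c2@10, authorship ......1..2.
After op 3 (delete): buffer="nvtlpnuy" (len 8), cursors c3@1 c1@5 c2@7, authorship ........
After op 4 (move_left): buffer="nvtlpnuy" (len 8), cursors c3@0 c1@4 c2@6, authorship ........
After op 5 (insert('c')): buffer="cnvtlcpncuy" (len 11), cursors c3@1 c1@6 c2@9, authorship 3....1..2..
After op 6 (move_left): buffer="cnvtlcpncuy" (len 11), cursors c3@0 c1@5 c2@8, authorship 3....1..2..
After op 7 (delete): buffer="cnvtcpcuy" (len 9), cursors c3@0 c1@4 c2@6, authorship 3...1.2..

Answer: 4 6 0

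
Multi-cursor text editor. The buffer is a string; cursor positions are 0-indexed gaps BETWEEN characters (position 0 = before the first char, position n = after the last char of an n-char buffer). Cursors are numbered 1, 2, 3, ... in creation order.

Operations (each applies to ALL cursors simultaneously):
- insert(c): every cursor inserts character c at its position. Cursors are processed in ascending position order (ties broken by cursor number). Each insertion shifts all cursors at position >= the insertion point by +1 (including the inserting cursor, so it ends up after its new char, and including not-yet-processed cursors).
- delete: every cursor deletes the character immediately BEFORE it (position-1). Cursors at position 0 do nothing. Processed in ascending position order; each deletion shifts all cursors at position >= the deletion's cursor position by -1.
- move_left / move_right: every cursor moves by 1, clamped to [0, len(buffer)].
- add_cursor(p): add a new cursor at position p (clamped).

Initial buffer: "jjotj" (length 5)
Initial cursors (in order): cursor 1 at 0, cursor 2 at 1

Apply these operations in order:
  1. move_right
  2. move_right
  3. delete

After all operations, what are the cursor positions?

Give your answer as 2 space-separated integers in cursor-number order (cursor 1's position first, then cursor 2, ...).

After op 1 (move_right): buffer="jjotj" (len 5), cursors c1@1 c2@2, authorship .....
After op 2 (move_right): buffer="jjotj" (len 5), cursors c1@2 c2@3, authorship .....
After op 3 (delete): buffer="jtj" (len 3), cursors c1@1 c2@1, authorship ...

Answer: 1 1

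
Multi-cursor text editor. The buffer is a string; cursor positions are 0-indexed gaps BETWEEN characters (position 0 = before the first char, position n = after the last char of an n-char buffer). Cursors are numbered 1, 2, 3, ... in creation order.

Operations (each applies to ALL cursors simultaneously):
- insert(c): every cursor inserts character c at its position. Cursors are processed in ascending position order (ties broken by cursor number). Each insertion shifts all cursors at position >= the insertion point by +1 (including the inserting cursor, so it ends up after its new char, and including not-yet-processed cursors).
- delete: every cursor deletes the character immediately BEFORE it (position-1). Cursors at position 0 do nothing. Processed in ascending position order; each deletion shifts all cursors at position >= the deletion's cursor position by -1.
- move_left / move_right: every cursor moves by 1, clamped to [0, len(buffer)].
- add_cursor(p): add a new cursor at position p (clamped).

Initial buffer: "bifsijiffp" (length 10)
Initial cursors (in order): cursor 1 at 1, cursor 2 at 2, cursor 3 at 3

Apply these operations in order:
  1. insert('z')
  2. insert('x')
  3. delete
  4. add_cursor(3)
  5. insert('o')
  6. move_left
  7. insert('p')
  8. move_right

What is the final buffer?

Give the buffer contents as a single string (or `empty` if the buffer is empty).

Answer: bzpoipozpofzposijiffp

Derivation:
After op 1 (insert('z')): buffer="bzizfzsijiffp" (len 13), cursors c1@2 c2@4 c3@6, authorship .1.2.3.......
After op 2 (insert('x')): buffer="bzxizxfzxsijiffp" (len 16), cursors c1@3 c2@6 c3@9, authorship .11.22.33.......
After op 3 (delete): buffer="bzizfzsijiffp" (len 13), cursors c1@2 c2@4 c3@6, authorship .1.2.3.......
After op 4 (add_cursor(3)): buffer="bzizfzsijiffp" (len 13), cursors c1@2 c4@3 c2@4 c3@6, authorship .1.2.3.......
After op 5 (insert('o')): buffer="bzoiozofzosijiffp" (len 17), cursors c1@3 c4@5 c2@7 c3@10, authorship .11.422.33.......
After op 6 (move_left): buffer="bzoiozofzosijiffp" (len 17), cursors c1@2 c4@4 c2@6 c3@9, authorship .11.422.33.......
After op 7 (insert('p')): buffer="bzpoipozpofzposijiffp" (len 21), cursors c1@3 c4@6 c2@9 c3@13, authorship .111.44222.333.......
After op 8 (move_right): buffer="bzpoipozpofzposijiffp" (len 21), cursors c1@4 c4@7 c2@10 c3@14, authorship .111.44222.333.......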